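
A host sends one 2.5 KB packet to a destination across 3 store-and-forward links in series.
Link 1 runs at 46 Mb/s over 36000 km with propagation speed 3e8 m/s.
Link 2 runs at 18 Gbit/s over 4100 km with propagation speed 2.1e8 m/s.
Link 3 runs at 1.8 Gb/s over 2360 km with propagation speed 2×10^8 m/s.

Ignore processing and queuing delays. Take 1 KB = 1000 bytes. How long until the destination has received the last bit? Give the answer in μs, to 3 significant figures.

152000 μs

L = 20000 bits.
Transmission delays (L/R per hop): 434.783, 1.11111, 11.1111 μs; sum = 447.005 μs.
Propagation delays (d/s per hop): 120000, 19523.8, 11800 μs; sum = 151324 μs.
End-to-end = 152000 μs.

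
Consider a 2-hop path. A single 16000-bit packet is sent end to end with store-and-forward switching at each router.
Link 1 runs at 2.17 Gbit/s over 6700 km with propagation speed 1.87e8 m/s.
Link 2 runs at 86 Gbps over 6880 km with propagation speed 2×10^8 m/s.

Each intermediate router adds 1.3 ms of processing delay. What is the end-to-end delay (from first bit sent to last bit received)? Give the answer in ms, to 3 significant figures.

71.5 ms

Transmission delays (L/R per hop): 0.00737327, 0.000186047 ms; sum = 0.00755932 ms.
Propagation delays (d/s per hop): 35.8289, 34.4 ms; sum = 70.2289 ms.
Processing at 1 router(s): 1 × 1.3 ms = 1.3 ms.
End-to-end = 71.5 ms.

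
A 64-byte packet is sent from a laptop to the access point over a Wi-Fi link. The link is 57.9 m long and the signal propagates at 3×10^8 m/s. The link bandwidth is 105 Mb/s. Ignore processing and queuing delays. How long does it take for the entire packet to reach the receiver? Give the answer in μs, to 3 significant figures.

5.07 μs

L = 64 × 8 = 512 bits.
Transmission delay = L/R = 512 / 105000000 = 4.87619 μs.
Propagation delay = d/s = 57.9 m / 300000000 m/s = 0.193 μs.
Total = 5.07 μs.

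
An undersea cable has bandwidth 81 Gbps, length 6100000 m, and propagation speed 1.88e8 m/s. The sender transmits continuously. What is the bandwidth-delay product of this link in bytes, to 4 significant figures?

328500000 bytes

Propagation delay = 6100000 / 188000000 = 0.0324468 s.
BDP = R × t_prop = 81000000000 × 0.0324468 = 2628190000 bits.
In bytes: 2628190000/8 = 328500000 bytes.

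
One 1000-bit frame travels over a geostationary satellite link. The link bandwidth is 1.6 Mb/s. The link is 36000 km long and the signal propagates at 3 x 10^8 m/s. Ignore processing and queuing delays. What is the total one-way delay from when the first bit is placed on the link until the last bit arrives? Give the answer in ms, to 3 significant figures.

Transmission delay = L/R = 1000 / 1600000 = 0.625 ms.
Propagation delay = d/s = 36000000 m / 300000000 m/s = 120 ms.
Total = 121 ms.

121 ms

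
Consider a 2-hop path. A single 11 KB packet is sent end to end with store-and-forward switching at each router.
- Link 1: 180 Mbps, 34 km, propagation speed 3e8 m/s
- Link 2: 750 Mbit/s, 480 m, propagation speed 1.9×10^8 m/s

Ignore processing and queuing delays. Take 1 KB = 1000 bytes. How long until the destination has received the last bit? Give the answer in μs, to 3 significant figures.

722 μs

L = 88000 bits.
Transmission delays (L/R per hop): 488.889, 117.333 μs; sum = 606.222 μs.
Propagation delays (d/s per hop): 113.333, 2.52632 μs; sum = 115.86 μs.
End-to-end = 722 μs.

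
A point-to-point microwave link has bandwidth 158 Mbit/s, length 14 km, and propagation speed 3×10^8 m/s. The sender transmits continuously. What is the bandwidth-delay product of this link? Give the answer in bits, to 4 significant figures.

7373 bits

Propagation delay = 14000 / 300000000 = 4.66667e-05 s.
BDP = R × t_prop = 158000000 × 4.66667e-05 = 7373.33 bits.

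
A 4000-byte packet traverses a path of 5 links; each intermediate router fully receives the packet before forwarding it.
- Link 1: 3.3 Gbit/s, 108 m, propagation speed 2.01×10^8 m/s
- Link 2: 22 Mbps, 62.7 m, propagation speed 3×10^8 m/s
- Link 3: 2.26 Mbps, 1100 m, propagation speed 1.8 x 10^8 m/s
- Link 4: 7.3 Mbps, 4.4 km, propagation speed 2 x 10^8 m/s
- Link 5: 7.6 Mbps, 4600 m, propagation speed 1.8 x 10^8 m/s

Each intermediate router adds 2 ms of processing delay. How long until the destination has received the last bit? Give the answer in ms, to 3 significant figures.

32.3 ms

L = 4000 × 8 = 32000 bits.
Transmission delays (L/R per hop): 0.00969697, 1.45455, 14.1593, 4.38356, 4.21053 ms; sum = 24.2176 ms.
Propagation delays (d/s per hop): 0.000537313, 0.000209, 0.00611111, 0.022, 0.0255556 ms; sum = 0.054413 ms.
Processing at 4 router(s): 4 × 2 ms = 8 ms.
End-to-end = 32.3 ms.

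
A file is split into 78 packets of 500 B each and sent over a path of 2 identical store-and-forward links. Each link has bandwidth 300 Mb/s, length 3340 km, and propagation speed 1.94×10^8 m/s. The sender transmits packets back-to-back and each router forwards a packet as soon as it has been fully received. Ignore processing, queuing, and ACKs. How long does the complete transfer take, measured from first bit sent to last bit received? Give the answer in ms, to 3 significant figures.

35.5 ms

Per-hop transmission t_tx = L/R = 4000/300000000 = 0.0133333 ms.
Per-hop propagation t_prop = 3340000/194000000 = 17.2165 ms.
Pipeline fill: first packet needs 2·t_tx to clear all hops; remaining 77 packets each add one t_tx.
Total = (2+78-1)·t_tx + 2·t_prop = 79·0.0133333 + 2·17.2165 = 35.5 ms.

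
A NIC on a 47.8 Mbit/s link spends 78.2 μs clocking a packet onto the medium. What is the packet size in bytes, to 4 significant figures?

L = R × t_tx = 47800000 b/s × 7.82e-05 s = 3737.96 bits.
In bytes: 3737.96 / 8 = 467.2 bytes.

467.2 bytes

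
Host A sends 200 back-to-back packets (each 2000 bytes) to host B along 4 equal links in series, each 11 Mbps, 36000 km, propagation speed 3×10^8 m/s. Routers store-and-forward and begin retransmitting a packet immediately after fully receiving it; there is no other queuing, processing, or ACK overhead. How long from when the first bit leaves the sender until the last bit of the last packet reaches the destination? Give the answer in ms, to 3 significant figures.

775 ms

Per-hop transmission t_tx = L/R = 16000/11000000 = 1.45455 ms.
Per-hop propagation t_prop = 36000000/300000000 = 120 ms.
Pipeline fill: first packet needs 4·t_tx to clear all hops; remaining 199 packets each add one t_tx.
Total = (4+200-1)·t_tx + 4·t_prop = 203·1.45455 + 4·120 = 775 ms.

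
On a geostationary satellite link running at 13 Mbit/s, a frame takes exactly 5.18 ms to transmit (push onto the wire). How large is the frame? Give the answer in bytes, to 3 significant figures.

L = R × t_tx = 13000000 b/s × 0.00518 s = 67340 bits.
In bytes: 67340 / 8 = 8420 bytes.

8420 bytes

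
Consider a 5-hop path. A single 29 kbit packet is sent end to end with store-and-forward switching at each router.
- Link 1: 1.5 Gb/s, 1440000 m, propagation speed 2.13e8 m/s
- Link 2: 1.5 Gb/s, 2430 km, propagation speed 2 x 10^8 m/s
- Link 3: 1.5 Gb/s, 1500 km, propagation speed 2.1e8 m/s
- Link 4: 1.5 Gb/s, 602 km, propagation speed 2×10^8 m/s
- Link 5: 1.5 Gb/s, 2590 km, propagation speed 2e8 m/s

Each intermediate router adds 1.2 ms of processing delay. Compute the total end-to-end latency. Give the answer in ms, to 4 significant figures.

L = 29000 bits.
Transmission delay per hop = L/R = 29000/1500000000 = 0.0193333 ms; 5 hops → 0.0966667 ms.
Propagation delays (d/s per hop): 6.76056, 12.15, 7.14286, 3.01, 12.95 ms; sum = 42.0134 ms.
Processing at 4 router(s): 4 × 1.2 ms = 4.8 ms.
End-to-end = 46.91 ms.

46.91 ms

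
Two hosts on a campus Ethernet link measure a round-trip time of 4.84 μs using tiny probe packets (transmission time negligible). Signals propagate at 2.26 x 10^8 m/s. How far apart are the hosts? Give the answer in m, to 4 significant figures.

546.9 m

One-way propagation = RTT/2 = 2.42 μs.
d = s × t = 2.26e+08 × 2.42e-06 = 546.9 m.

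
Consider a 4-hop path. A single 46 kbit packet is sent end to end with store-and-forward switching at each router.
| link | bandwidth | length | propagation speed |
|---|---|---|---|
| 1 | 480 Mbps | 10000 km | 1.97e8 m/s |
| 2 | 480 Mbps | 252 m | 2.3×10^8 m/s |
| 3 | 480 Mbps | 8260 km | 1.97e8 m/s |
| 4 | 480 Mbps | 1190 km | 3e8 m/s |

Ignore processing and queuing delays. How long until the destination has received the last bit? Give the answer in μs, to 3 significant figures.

97000 μs

L = 46000 bits.
Transmission delay per hop = L/R = 46000/480000000 = 95.8333 μs; 4 hops → 383.333 μs.
Propagation delays (d/s per hop): 50761.4, 1.09565, 41928.9, 3966.67 μs; sum = 96658.1 μs.
End-to-end = 97000 μs.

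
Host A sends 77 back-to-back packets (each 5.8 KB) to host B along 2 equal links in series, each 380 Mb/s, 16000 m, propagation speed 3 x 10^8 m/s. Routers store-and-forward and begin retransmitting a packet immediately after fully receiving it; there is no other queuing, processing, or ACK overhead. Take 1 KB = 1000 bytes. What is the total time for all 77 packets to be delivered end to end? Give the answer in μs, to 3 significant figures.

Per-hop transmission t_tx = L/R = 46400/380000000 = 122.105 μs.
Per-hop propagation t_prop = 16000/300000000 = 53.3333 μs.
Pipeline fill: first packet needs 2·t_tx to clear all hops; remaining 76 packets each add one t_tx.
Total = (2+77-1)·t_tx + 2·t_prop = 78·122.105 + 2·53.3333 = 9630 μs.

9630 μs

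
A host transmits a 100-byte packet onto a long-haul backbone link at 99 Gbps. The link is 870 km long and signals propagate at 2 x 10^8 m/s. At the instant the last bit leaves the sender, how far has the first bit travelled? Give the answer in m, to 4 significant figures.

1.616 m

t_tx = L/R = 800/99000000000 = 8.08081e-09 s.
Distance = s × t_tx = 200000000 × 8.08081e-09 = 1.616 m.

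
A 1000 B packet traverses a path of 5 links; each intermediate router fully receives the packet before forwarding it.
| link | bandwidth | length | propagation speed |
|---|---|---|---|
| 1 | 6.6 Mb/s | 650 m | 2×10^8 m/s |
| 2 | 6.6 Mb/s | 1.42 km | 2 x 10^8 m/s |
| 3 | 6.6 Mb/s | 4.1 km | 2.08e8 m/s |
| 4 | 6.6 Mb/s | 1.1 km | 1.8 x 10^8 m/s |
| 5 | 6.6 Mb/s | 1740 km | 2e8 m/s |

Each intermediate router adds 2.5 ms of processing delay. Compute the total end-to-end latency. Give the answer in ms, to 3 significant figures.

24.8 ms

L = 1000 × 8 = 8000 bits.
Transmission delay per hop = L/R = 8000/6600000 = 1.21212 ms; 5 hops → 6.06061 ms.
Propagation delays (d/s per hop): 0.00325, 0.0071, 0.0197115, 0.00611111, 8.7 ms; sum = 8.73617 ms.
Processing at 4 router(s): 4 × 2.5 ms = 10 ms.
End-to-end = 24.8 ms.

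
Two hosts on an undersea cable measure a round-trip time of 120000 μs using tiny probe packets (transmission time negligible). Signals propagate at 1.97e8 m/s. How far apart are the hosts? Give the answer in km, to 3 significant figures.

One-way propagation = RTT/2 = 60000 μs.
d = s × t = 197000000 × 0.06 = 11800 km.

11800 km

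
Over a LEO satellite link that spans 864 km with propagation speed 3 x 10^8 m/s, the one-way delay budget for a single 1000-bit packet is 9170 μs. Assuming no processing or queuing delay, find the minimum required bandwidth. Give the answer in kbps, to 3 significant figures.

159 kbps

Propagation delay = 864000 / 300000000 = 2880 μs.
Transmission budget = 9170 − 2880 = 6290 μs.
R ≥ L / t_tx = 1000 bits / 0.00629 s = 159 kbps.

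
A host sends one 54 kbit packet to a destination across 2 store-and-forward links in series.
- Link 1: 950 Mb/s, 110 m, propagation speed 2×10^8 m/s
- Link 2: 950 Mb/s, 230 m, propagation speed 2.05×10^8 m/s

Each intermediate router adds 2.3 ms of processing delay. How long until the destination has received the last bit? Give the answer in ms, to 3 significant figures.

L = 54000 bits.
Transmission delay per hop = L/R = 54000/950000000 = 0.0568421 ms; 2 hops → 0.113684 ms.
Propagation delays (d/s per hop): 0.00055, 0.00112195 ms; sum = 0.00167195 ms.
Processing at 1 router(s): 1 × 2.3 ms = 2.3 ms.
End-to-end = 2.42 ms.

2.42 ms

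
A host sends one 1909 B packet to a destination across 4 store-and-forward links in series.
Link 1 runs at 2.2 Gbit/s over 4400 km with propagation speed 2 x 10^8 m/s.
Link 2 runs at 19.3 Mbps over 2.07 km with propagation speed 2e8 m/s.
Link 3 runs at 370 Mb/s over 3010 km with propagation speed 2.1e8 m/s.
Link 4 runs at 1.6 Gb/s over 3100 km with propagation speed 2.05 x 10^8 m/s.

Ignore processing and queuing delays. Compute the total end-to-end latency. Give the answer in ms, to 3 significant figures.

52.3 ms

L = 1909 × 8 = 15272 bits.
Transmission delays (L/R per hop): 0.00694182, 0.791295, 0.0412757, 0.009545 ms; sum = 0.849058 ms.
Propagation delays (d/s per hop): 22, 0.01035, 14.3333, 15.122 ms; sum = 51.4656 ms.
End-to-end = 52.3 ms.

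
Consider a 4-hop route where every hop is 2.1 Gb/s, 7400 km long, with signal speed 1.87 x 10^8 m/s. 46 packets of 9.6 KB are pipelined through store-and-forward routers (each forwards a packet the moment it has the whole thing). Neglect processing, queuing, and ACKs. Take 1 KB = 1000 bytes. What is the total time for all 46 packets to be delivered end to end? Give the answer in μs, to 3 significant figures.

Per-hop transmission t_tx = L/R = 76800/2100000000 = 36.5714 μs.
Per-hop propagation t_prop = 7400000/187000000 = 39572.2 μs.
Pipeline fill: first packet needs 4·t_tx to clear all hops; remaining 45 packets each add one t_tx.
Total = (4+46-1)·t_tx + 4·t_prop = 49·36.5714 + 4·39572.2 = 160000 μs.

160000 μs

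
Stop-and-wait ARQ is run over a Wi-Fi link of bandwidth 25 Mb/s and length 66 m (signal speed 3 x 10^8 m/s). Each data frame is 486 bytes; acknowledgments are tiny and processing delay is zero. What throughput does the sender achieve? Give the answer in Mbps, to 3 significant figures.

t_tx = L/R = 3888/25000000 = 0.00015552 s.
t_prop = 66/300000000 = 2.2e-07 s; RTT = 4.4e-07 s.
Cycle = t_tx + RTT = 0.00015596 s.
Throughput = L / cycle = 3888 / 0.00015596 = 24.9 Mbps.

24.9 Mbps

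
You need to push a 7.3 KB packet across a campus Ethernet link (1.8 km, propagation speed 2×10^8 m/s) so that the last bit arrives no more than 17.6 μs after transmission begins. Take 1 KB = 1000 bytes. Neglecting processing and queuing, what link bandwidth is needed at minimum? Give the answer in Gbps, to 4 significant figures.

L = 58400 bits.
Propagation delay = 1800 / 200000000 = 9 μs.
Transmission budget = 17.6 − 9 = 8.6 μs.
R ≥ L / t_tx = 58400 bits / 8.6e-06 s = 6.791 Gbps.

6.791 Gbps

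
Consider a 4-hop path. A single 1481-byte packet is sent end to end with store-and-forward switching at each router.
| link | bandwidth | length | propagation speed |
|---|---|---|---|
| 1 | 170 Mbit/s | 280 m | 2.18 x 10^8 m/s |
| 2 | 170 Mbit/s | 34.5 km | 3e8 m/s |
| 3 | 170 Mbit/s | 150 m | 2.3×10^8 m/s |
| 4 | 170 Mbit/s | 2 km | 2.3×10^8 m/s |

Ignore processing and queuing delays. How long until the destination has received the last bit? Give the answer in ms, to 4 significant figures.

L = 1481 × 8 = 11848 bits.
Transmission delay per hop = L/R = 11848/170000000 = 0.0696941 ms; 4 hops → 0.278776 ms.
Propagation delays (d/s per hop): 0.0012844, 0.115, 0.000652174, 0.00869565 ms; sum = 0.125632 ms.
End-to-end = 0.4044 ms.

0.4044 ms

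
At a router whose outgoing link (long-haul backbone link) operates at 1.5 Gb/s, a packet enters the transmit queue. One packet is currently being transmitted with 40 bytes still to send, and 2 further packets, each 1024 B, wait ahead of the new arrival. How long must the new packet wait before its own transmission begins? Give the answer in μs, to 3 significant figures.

Each queued packet: L/R = 8192/1500000000 = 5.46133 μs.
2 queued → 10.9227 μs.
Plus remaining 320 bits of current packet: 0.213333 μs.
Queuing delay = 11.1 μs.

11.1 μs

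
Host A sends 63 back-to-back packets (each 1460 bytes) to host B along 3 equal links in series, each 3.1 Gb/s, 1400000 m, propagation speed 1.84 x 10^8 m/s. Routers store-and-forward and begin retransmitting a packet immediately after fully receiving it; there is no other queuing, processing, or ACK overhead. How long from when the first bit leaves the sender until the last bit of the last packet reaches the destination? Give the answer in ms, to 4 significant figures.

Per-hop transmission t_tx = L/R = 11680/3100000000 = 0.00376774 ms.
Per-hop propagation t_prop = 1400000/184000000 = 7.6087 ms.
Pipeline fill: first packet needs 3·t_tx to clear all hops; remaining 62 packets each add one t_tx.
Total = (3+63-1)·t_tx + 3·t_prop = 65·0.00376774 + 3·7.6087 = 23.07 ms.

23.07 ms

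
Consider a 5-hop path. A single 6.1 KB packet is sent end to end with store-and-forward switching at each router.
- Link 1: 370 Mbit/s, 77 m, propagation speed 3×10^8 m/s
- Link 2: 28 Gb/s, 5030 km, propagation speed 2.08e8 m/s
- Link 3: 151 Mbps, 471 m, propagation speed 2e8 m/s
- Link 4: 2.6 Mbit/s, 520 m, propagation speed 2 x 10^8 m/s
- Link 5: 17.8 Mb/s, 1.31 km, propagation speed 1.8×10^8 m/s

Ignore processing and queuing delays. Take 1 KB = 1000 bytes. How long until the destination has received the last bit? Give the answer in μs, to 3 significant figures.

L = 48800 bits.
Transmission delays (L/R per hop): 131.892, 1.74286, 323.179, 18769.2, 2741.57 μs; sum = 21967.6 μs.
Propagation delays (d/s per hop): 0.256667, 24182.7, 2.355, 2.6, 7.27778 μs; sum = 24195.2 μs.
End-to-end = 46200 μs.

46200 μs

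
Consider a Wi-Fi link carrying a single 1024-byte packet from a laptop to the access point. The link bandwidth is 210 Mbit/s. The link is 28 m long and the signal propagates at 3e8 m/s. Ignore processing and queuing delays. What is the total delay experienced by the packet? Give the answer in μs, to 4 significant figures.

L = 1024 × 8 = 8192 bits.
Transmission delay = L/R = 8192 / 210000000 = 39.0095 μs.
Propagation delay = d/s = 28 m / 300000000 m/s = 0.0933333 μs.
Total = 39.10 μs.

39.10 μs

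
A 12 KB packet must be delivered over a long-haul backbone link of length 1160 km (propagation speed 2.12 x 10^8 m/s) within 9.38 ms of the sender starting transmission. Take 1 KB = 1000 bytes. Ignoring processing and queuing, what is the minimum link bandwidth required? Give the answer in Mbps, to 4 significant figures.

L = 96000 bits.
Propagation delay = 1160000 / 212000000 = 5.4717 ms.
Transmission budget = 9.38 − 5.4717 = 3.9083 ms.
R ≥ L / t_tx = 96000 bits / 0.0039083 s = 24.56 Mbps.

24.56 Mbps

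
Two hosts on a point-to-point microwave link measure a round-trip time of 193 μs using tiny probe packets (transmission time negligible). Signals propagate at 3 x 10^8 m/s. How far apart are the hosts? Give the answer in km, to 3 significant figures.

One-way propagation = RTT/2 = 96.5 μs.
d = s × t = 300000000 × 9.65e-05 = 29.0 km.

29.0 km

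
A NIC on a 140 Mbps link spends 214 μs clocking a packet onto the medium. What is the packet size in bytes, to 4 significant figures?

3745 bytes

L = R × t_tx = 140000000 b/s × 0.000214 s = 29960 bits.
In bytes: 29960 / 8 = 3745 bytes.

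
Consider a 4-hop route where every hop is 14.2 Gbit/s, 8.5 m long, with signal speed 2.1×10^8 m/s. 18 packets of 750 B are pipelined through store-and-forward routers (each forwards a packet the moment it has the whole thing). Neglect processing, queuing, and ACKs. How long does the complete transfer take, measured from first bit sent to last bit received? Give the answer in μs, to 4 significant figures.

9.035 μs

Per-hop transmission t_tx = L/R = 6000/14200000000 = 0.422535 μs.
Per-hop propagation t_prop = 8.5/210000000 = 0.0404762 μs.
Pipeline fill: first packet needs 4·t_tx to clear all hops; remaining 17 packets each add one t_tx.
Total = (4+18-1)·t_tx + 4·t_prop = 21·0.422535 + 4·0.0404762 = 9.035 μs.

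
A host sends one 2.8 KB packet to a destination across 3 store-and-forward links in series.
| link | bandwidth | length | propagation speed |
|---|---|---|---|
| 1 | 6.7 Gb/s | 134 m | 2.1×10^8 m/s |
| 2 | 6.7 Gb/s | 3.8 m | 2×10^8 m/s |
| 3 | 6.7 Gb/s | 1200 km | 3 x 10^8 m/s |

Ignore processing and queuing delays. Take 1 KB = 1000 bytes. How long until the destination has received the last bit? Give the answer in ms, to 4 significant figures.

L = 22400 bits.
Transmission delay per hop = L/R = 22400/6700000000 = 0.00334328 ms; 3 hops → 0.0100299 ms.
Propagation delays (d/s per hop): 0.000638095, 1.9e-05, 4 ms; sum = 4.00066 ms.
End-to-end = 4.011 ms.

4.011 ms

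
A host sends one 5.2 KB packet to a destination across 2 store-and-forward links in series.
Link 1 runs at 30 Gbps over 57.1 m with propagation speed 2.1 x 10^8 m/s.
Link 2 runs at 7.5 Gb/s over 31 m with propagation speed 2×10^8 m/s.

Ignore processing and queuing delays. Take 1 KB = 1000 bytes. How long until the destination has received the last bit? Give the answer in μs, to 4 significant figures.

L = 41600 bits.
Transmission delays (L/R per hop): 1.38667, 5.54667 μs; sum = 6.93333 μs.
Propagation delays (d/s per hop): 0.271905, 0.155 μs; sum = 0.426905 μs.
End-to-end = 7.360 μs.

7.360 μs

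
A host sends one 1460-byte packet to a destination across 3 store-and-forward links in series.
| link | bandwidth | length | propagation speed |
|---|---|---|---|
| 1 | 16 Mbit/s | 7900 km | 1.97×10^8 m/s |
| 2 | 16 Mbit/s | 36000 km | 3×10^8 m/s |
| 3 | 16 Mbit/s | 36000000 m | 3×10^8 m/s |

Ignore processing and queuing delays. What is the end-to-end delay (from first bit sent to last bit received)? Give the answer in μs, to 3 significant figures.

282000 μs

L = 1460 × 8 = 11680 bits.
Transmission delay per hop = L/R = 11680/16000000 = 730 μs; 3 hops → 2190 μs.
Propagation delays (d/s per hop): 40101.5, 120000, 120000 μs; sum = 280102 μs.
End-to-end = 282000 μs.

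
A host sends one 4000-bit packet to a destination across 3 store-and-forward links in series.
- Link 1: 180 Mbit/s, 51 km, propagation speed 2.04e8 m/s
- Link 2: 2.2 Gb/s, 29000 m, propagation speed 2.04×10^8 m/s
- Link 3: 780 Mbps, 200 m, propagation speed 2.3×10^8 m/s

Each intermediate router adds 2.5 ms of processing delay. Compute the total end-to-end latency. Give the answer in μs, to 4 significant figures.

Transmission delays (L/R per hop): 22.2222, 1.81818, 5.12821 μs; sum = 29.1686 μs.
Propagation delays (d/s per hop): 250, 142.157, 0.869565 μs; sum = 393.026 μs.
Processing at 2 router(s): 2 × 2.5 ms = 5000 μs.
End-to-end = 5422 μs.

5422 μs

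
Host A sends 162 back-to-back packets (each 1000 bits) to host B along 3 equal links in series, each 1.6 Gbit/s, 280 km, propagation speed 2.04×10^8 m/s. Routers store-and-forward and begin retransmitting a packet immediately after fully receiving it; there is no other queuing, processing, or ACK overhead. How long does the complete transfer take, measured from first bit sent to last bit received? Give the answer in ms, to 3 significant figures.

Per-hop transmission t_tx = L/R = 1000/1600000000 = 0.000625 ms.
Per-hop propagation t_prop = 280000/204000000 = 1.37255 ms.
Pipeline fill: first packet needs 3·t_tx to clear all hops; remaining 161 packets each add one t_tx.
Total = (3+162-1)·t_tx + 3·t_prop = 164·0.000625 + 3·1.37255 = 4.22 ms.

4.22 ms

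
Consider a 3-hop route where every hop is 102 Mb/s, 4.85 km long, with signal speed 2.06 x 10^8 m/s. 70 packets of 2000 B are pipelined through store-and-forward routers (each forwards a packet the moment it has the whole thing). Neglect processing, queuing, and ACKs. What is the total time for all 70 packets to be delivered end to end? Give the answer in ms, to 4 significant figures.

Per-hop transmission t_tx = L/R = 16000/102000000 = 0.156863 ms.
Per-hop propagation t_prop = 4850/206000000 = 0.0235437 ms.
Pipeline fill: first packet needs 3·t_tx to clear all hops; remaining 69 packets each add one t_tx.
Total = (3+70-1)·t_tx + 3·t_prop = 72·0.156863 + 3·0.0235437 = 11.36 ms.

11.36 ms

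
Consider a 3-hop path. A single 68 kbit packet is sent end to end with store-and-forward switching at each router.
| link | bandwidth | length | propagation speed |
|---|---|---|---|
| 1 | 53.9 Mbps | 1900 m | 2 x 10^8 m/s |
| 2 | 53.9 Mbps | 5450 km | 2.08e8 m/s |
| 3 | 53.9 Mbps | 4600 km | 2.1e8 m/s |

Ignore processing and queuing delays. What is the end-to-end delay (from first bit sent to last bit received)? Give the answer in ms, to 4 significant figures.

L = 68000 bits.
Transmission delay per hop = L/R = 68000/53900000 = 1.2616 ms; 3 hops → 3.78479 ms.
Propagation delays (d/s per hop): 0.0095, 26.2019, 21.9048 ms; sum = 48.1162 ms.
End-to-end = 51.90 ms.

51.90 ms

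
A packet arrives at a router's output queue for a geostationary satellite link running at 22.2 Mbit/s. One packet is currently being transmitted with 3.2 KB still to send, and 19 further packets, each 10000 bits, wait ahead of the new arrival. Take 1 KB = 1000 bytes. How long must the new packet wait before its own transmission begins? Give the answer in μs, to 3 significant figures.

Each queued packet: L/R = 10000/22200000 = 450.45 μs.
19 queued → 8558.56 μs.
Plus remaining 25600 bits of current packet: 1153.15 μs.
Queuing delay = 9710 μs.

9710 μs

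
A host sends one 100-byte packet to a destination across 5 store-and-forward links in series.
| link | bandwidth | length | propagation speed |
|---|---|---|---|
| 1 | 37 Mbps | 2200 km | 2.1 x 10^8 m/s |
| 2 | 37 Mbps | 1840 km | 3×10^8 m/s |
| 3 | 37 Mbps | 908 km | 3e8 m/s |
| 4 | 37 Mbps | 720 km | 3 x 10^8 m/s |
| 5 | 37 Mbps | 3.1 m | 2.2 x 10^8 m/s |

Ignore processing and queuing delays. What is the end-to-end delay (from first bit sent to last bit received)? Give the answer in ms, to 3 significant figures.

22.1 ms

L = 100 × 8 = 800 bits.
Transmission delay per hop = L/R = 800/37000000 = 0.0216216 ms; 5 hops → 0.108108 ms.
Propagation delays (d/s per hop): 10.4762, 6.13333, 3.02667, 2.4, 1.40909e-05 ms; sum = 22.0362 ms.
End-to-end = 22.1 ms.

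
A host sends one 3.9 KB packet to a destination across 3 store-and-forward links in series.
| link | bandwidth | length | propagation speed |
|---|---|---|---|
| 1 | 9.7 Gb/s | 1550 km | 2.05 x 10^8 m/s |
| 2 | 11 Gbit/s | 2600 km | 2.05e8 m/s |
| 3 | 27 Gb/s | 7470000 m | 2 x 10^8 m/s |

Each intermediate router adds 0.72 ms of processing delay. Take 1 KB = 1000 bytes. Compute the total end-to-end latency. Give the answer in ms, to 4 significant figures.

59.04 ms

L = 31200 bits.
Transmission delays (L/R per hop): 0.00321649, 0.00283636, 0.00115556 ms; sum = 0.00720841 ms.
Propagation delays (d/s per hop): 7.56098, 12.6829, 37.35 ms; sum = 57.5939 ms.
Processing at 2 router(s): 2 × 0.72 ms = 1.44 ms.
End-to-end = 59.04 ms.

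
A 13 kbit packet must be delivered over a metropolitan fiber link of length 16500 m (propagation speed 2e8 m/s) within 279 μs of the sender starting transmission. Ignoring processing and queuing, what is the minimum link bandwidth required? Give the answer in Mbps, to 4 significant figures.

66.16 Mbps

Propagation delay = 16500 / 200000000 = 82.5 μs.
Transmission budget = 279 − 82.5 = 196.5 μs.
R ≥ L / t_tx = 13000 bits / 0.0001965 s = 66.16 Mbps.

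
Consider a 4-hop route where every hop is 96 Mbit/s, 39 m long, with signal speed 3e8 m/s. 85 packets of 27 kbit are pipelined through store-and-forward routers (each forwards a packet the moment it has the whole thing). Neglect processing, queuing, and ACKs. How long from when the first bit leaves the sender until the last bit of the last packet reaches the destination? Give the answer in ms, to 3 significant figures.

24.8 ms

Per-hop transmission t_tx = L/R = 27000/96000000 = 0.28125 ms.
Per-hop propagation t_prop = 39/300000000 = 0.00013 ms.
Pipeline fill: first packet needs 4·t_tx to clear all hops; remaining 84 packets each add one t_tx.
Total = (4+85-1)·t_tx + 4·t_prop = 88·0.28125 + 4·0.00013 = 24.8 ms.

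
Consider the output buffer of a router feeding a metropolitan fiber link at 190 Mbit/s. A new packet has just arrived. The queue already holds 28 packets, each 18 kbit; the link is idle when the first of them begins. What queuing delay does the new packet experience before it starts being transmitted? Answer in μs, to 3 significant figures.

2650 μs

Each queued packet: L/R = 18000/190000000 = 94.7368 μs.
28 queued → 2652.63 μs.
Queuing delay = 2650 μs.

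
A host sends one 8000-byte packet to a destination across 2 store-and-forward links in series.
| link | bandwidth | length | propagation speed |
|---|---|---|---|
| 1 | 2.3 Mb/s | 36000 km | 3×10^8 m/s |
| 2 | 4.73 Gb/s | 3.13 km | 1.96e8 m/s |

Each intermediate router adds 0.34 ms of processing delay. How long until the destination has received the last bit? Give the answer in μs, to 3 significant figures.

148000 μs

L = 8000 × 8 = 64000 bits.
Transmission delays (L/R per hop): 27826.1, 13.5307 μs; sum = 27839.6 μs.
Propagation delays (d/s per hop): 120000, 15.9694 μs; sum = 120016 μs.
Processing at 1 router(s): 1 × 0.34 ms = 340 μs.
End-to-end = 148000 μs.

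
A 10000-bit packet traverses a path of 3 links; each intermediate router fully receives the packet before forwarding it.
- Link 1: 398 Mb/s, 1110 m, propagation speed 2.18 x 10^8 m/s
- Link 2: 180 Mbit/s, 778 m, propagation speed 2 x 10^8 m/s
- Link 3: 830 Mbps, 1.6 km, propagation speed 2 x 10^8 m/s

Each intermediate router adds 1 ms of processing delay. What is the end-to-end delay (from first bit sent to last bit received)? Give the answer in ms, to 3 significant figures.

2.11 ms

Transmission delays (L/R per hop): 0.0251256, 0.0555556, 0.0120482 ms; sum = 0.0927294 ms.
Propagation delays (d/s per hop): 0.00509174, 0.00389, 0.008 ms; sum = 0.0169817 ms.
Processing at 2 router(s): 2 × 1 ms = 2 ms.
End-to-end = 2.11 ms.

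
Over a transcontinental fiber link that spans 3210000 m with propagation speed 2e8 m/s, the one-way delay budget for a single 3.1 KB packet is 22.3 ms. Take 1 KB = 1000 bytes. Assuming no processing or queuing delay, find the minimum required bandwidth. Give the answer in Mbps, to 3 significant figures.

L = 24800 bits.
Propagation delay = 3210000 / 200000000 = 16.05 ms.
Transmission budget = 22.3 − 16.05 = 6.25 ms.
R ≥ L / t_tx = 24800 bits / 0.00625 s = 3.97 Mbps.

3.97 Mbps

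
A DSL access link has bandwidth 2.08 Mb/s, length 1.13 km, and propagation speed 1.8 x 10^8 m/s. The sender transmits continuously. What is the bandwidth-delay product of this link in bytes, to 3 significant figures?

Propagation delay = 1130 / 180000000 = 6.27778e-06 s.
BDP = R × t_prop = 2080000 × 6.27778e-06 = 13.0578 bits.
In bytes: 13.0578/8 = 1.63 bytes.

1.63 bytes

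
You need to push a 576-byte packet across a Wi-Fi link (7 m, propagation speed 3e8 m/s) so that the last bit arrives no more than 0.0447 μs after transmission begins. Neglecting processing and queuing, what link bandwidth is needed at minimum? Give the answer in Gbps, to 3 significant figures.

L = 4608 bits.
Propagation delay = 7 / 300000000 = 0.0233333 μs.
Transmission budget = 0.0447 − 0.0233333 = 0.0213667 μs.
R ≥ L / t_tx = 4608 bits / 2.13667e-08 s = 216 Gbps.

216 Gbps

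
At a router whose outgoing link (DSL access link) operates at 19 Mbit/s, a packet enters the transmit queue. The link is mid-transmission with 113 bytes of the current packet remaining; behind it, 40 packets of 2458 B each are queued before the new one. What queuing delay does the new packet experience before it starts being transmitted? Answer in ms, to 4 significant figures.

Each queued packet: L/R = 19664/19000000 = 1.03495 ms.
40 queued → 41.3979 ms.
Plus remaining 904 bits of current packet: 0.0475789 ms.
Queuing delay = 41.45 ms.

41.45 ms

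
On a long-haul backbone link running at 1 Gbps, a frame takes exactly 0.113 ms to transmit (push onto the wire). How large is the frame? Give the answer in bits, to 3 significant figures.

L = R × t_tx = 1000000000 b/s × 0.000113 s = 113000 bits.

113000 bits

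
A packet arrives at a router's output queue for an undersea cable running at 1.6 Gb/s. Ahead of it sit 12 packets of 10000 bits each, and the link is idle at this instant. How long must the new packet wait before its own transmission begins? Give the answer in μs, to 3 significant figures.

Each queued packet: L/R = 10000/1600000000 = 6.25 μs.
12 queued → 75 μs.
Queuing delay = 75.0 μs.

75.0 μs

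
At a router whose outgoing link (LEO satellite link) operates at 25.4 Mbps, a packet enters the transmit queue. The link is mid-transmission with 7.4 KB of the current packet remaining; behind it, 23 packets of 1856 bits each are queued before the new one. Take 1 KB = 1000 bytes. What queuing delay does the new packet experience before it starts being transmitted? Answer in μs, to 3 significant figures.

Each queued packet: L/R = 1856/25400000 = 73.0709 μs.
23 queued → 1680.63 μs.
Plus remaining 59200 bits of current packet: 2330.71 μs.
Queuing delay = 4010 μs.

4010 μs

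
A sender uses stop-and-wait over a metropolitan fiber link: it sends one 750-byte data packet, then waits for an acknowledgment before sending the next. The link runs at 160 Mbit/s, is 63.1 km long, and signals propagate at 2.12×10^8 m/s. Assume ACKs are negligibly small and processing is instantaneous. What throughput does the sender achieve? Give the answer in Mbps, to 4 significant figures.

9.482 Mbps

t_tx = L/R = 6000/160000000 = 3.75e-05 s.
t_prop = 63100/212000000 = 0.000297642 s; RTT = 0.000595283 s.
Cycle = t_tx + RTT = 0.000632783 s.
Throughput = L / cycle = 6000 / 0.000632783 = 9.482 Mbps.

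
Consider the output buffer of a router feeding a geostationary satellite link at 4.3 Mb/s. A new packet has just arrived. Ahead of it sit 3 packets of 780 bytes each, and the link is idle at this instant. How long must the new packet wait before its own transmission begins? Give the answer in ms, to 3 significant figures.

Each queued packet: L/R = 6240/4300000 = 1.45116 ms.
3 queued → 4.35349 ms.
Queuing delay = 4.35 ms.

4.35 ms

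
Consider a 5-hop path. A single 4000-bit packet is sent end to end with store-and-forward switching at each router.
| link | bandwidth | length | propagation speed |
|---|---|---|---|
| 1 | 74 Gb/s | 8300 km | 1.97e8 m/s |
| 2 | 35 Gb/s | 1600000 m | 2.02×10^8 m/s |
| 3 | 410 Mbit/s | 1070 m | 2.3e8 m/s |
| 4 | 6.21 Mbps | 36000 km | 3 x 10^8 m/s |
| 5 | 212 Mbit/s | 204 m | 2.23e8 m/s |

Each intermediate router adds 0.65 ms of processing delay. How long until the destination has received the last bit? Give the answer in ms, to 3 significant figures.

173 ms

Transmission delays (L/R per hop): 5.40541e-05, 0.000114286, 0.0097561, 0.644122, 0.0188679 ms; sum = 0.672915 ms.
Propagation delays (d/s per hop): 42.132, 7.92079, 0.00465217, 120, 0.000914798 ms; sum = 170.058 ms.
Processing at 4 router(s): 4 × 0.65 ms = 2.6 ms.
End-to-end = 173 ms.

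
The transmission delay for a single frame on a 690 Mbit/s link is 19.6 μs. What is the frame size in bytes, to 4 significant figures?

L = R × t_tx = 690000000 b/s × 1.96e-05 s = 13524 bits.
In bytes: 13524 / 8 = 1691 bytes.

1691 bytes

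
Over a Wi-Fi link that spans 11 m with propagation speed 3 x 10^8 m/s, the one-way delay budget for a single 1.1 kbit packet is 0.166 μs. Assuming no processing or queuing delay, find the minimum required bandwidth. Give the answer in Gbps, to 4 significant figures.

Propagation delay = 11 / 300000000 = 0.0366667 μs.
Transmission budget = 0.166 − 0.0366667 = 0.129333 μs.
R ≥ L / t_tx = 1100 bits / 1.29333e-07 s = 8.505 Gbps.

8.505 Gbps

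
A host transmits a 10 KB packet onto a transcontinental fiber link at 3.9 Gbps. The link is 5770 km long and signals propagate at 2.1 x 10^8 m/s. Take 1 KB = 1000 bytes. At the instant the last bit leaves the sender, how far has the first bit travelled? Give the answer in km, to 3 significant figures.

t_tx = L/R = 80000/3900000000 = 2.05128e-05 s.
Distance = s × t_tx = 210000000 × 2.05128e-05 = 4.31 km.

4.31 km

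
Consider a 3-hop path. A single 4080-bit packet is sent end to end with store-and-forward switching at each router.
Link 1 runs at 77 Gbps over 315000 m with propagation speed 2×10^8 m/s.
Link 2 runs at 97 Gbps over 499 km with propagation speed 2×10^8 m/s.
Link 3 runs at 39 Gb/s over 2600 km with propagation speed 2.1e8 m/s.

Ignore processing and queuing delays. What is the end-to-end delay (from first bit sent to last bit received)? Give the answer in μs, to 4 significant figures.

16450 μs

Transmission delays (L/R per hop): 0.052987, 0.0420619, 0.104615 μs; sum = 0.199664 μs.
Propagation delays (d/s per hop): 1575, 2495, 12381 μs; sum = 16451 μs.
End-to-end = 16450 μs.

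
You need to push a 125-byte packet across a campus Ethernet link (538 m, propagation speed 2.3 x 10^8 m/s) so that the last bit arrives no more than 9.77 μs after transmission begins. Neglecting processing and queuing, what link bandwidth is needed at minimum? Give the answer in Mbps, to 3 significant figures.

L = 1000 bits.
Propagation delay = 538 / 2.3e+08 = 2.33913 μs.
Transmission budget = 9.77 − 2.33913 = 7.43087 μs.
R ≥ L / t_tx = 1000 bits / 7.43087e-06 s = 135 Mbps.

135 Mbps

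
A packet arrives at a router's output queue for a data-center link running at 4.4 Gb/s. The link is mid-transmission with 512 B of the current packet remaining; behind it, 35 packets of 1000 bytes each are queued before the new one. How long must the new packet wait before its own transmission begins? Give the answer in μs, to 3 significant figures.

Each queued packet: L/R = 8000/4400000000 = 1.81818 μs.
35 queued → 63.6364 μs.
Plus remaining 4096 bits of current packet: 0.930909 μs.
Queuing delay = 64.6 μs.

64.6 μs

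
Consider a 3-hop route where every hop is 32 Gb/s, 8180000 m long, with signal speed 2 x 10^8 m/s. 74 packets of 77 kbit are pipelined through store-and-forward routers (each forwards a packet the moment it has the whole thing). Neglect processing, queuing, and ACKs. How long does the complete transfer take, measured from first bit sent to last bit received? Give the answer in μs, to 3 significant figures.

Per-hop transmission t_tx = L/R = 77000/32000000000 = 2.40625 μs.
Per-hop propagation t_prop = 8180000/200000000 = 40900 μs.
Pipeline fill: first packet needs 3·t_tx to clear all hops; remaining 73 packets each add one t_tx.
Total = (3+74-1)·t_tx + 3·t_prop = 76·2.40625 + 3·40900 = 123000 μs.

123000 μs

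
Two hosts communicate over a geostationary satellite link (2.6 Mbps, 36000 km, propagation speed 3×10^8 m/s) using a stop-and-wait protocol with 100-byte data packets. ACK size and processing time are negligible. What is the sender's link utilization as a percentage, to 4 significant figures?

0.1280 %

t_tx = L/R = 800/2600000 = 0.000307692 s.
t_prop = 36000000/300000000 = 0.12 s; RTT = 0.24 s.
Cycle = t_tx + RTT = 0.240308 s.
Utilization = t_tx / cycle = 0.000307692/0.240308 = 0.1280 %.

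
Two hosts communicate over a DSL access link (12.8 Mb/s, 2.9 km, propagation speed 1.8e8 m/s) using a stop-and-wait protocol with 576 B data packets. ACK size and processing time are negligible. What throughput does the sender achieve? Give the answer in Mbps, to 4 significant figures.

11.75 Mbps

t_tx = L/R = 4608/12800000 = 0.00036 s.
t_prop = 2900/180000000 = 1.61111e-05 s; RTT = 3.22222e-05 s.
Cycle = t_tx + RTT = 0.000392222 s.
Throughput = L / cycle = 4608 / 0.000392222 = 11.75 Mbps.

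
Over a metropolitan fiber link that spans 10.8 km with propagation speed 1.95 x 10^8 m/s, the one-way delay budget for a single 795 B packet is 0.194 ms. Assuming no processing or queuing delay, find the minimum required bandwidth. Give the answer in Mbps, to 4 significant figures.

L = 6360 bits.
Propagation delay = 10800 / 195000000 = 0.0553846 ms.
Transmission budget = 0.194 − 0.0553846 = 0.138615 ms.
R ≥ L / t_tx = 6360 bits / 0.000138615 s = 45.88 Mbps.

45.88 Mbps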